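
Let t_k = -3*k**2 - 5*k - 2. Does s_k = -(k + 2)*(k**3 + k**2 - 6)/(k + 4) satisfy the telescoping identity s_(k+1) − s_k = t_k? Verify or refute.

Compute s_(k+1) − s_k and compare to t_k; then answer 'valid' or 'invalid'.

Invalid: residual 4*(k**3 + 8*k**2 + 11*k + 7)/(k**2 + 9*k + 20) ≠ 0.

s_(k+1) = -(k + 3)*((k + 1)**3 + (k + 1)**2 - 6)/(k + 5)
s_(k+1) − s_k = (-3*k**4 - 28*k**3 - 75*k**2 - 74*k - 12)/(k**2 + 9*k + 20)
(s_(k+1) − s_k) − t_k = 4*(k**3 + 8*k**2 + 11*k + 7)/(k**2 + 9*k + 20)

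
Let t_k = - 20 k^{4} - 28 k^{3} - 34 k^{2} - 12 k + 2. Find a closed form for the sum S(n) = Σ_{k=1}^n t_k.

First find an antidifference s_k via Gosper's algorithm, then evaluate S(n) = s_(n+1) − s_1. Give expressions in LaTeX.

S(n) = n \left(- 4 n^{4} - 17 n^{3} - 32 n^{2} - 30 n - 9\right)

Ratio r(k) = (10*k**4 + 54*k**3 + 119*k**2 + 122*k + 46)/(10*k**4 + 14*k**3 + 17*k**2 + 6*k - 1).
Gosper form: A/B · C(k+1)/C(k) with A=1, B=1, C=k**4 + 7*k**3/5 + 17*k**2/10 + 3*k/5 - 1/10.
Solve (1)·f(k+1) − (1)·f(k) = k**4 + 7*k**3/5 + 17*k**2/10 + 3*k/5 - 1/10.
d = 5 from the (0,0,4) case.
Coefficient equations give f(k) = k*(4*k**4 - 3*k**3 + 4*k**2 - 4*k - 3)/20.
Then R = B(k−1)f/C = k*(4*k**4 - 3*k**3 + 4*k**2 - 4*k - 3)/(2*(10*k**4 + 14*k**3 + 17*k**2 + 6*k - 1)), so s_k = R(k)·t_k = k*(-4*k**4 + 3*k**3 - 4*k**2 + 4*k + 3).
s_(k+1) − s_k = -20*k**4 - 28*k**3 - 34*k**2 - 12*k + 2 = t_k.
s_(n+1) = -4*n**5 - 17*n**4 - 32*n**3 - 30*n**2 - 9*n + 2 and s_(1) = 2, so S(n) = n*(-4*n**4 - 17*n**3 - 32*n**2 - 30*n - 9).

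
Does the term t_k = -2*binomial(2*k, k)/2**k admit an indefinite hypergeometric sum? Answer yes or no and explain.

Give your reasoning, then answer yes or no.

No — key equation has no polynomial f.

Step 1: r(k) = (2*k + 1)/(k + 1).
Normal form (A,B,C) = (2*k + 1, k + 1, 1).
Set up (2*k + 1)·f(k+1) − (k)·f(k) − (1) = 0.
d = -1 from the (1,1,0) case.
Negative degree bound (-1): no f exists, t_k not Gosper-summable.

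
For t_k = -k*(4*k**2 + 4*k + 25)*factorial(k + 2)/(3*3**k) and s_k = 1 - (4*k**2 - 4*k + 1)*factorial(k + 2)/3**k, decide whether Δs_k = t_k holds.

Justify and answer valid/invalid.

s_(k+1) = 3**(-k - 1)*(4*k - 4*(k + 1)**2 + 3)*factorial(k + 3) + 1
s_(k+1) − s_k = -k*(4*k**2 + 4*k + 25)*factorial(k + 2)/(3*3**k)
(s_(k+1) − s_k) − t_k = 0

Valid — Δs_k = t_k.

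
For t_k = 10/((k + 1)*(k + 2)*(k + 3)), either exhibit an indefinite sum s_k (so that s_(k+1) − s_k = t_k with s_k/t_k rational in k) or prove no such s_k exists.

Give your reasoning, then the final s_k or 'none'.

r(k) = (k + 1)/(k + 4) after simplifying.
Factor: A=k + 1; B=k + 4; C=1.
Set up (k + 1)·f(k+1) − (k + 3)·f(k) − (1) = 0.
From deg A=1, deg B=1, deg C=0: d=2.
Solving with deg f ≤ 2: f(k) = k*(k + 3)/4.
Then R = B(k−1)f/C = k*(k + 3)**2/4, so s_k = R(k)·t_k = 5*k*(k + 3)/(2*(k + 1)*(k + 2)).
Δs = 10/(k**3 + 6*k**2 + 11*k + 6), as required.

s_k = 5*k*(k + 3)/(2*(k + 1)*(k + 2))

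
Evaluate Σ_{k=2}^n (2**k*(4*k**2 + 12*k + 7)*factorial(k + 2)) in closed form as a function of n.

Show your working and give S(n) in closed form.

S(n) = 4*2**n*n*factorial(n + 3) + 2*2**n*factorial(n + 3) - 288

r(k) = 2*(4*k**3 + 32*k**2 + 83*k + 69)/(4*k**2 + 12*k + 7) after simplifying.
Factor: A=2*k + 6; B=1; C=k**2 + 3*k + 7/4.
Solve (2*k + 6)·f(k+1) − (1)·f(k) = k**2 + 3*k + 7/4.
From deg A=1, deg B=0, deg C=2: d=1.
Coefficient equations give f(k) = (2*k - 1)/4.
So s_k = (B(k−1)f/C)·t_k = ((2*k - 1)/(4*k**2 + 12*k + 7))·t_k = 2**k*(2*k - 1)*factorial(k + 2).
s_(k+1) − s_k = 2**k*(4*k**2 + 12*k + 7)*factorial(k + 2) = t_k.
s_(n+1) = 2**(n + 1)*(2*n + 1)*factorial(n + 3) and s_(2) = 288, so S(n) = 4*2**n*n*factorial(n + 3) + 2*2**n*factorial(n + 3) - 288.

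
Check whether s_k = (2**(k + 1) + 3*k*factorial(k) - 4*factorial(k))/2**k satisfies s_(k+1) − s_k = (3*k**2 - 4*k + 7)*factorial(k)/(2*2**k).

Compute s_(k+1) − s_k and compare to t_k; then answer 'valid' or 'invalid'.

valid; difference matches t_k

s_(k+1) = (4*2**k + 3*k**2*factorial(k) + 2*k*factorial(k) - factorial(k))/(2*2**k)
s_(k+1) − s_k = (3*k**2 - 4*k + 7)*factorial(k)/(2*2**k)
(s_(k+1) − s_k) − t_k = 0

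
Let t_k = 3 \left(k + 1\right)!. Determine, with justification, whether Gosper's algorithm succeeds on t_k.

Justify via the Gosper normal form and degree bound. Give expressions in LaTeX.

Compute t_(k+1)/t_k: get k + 2.
Gosper form: A/B · C(k+1)/C(k) with A=k + 2, B=1, C=1.
Solve (k + 2)·f(k+1) − (1)·f(k) = 1.
Bound: deg f ≤ -1.
Bound -1 < 0, so the key equation has no polynomial solution.

No. Not Gosper-summable.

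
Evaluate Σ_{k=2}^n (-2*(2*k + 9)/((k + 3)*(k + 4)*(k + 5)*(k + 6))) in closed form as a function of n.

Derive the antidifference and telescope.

S(n) = 2*(-n**2 - 10*n + 11)/(35*(n**2 + 10*n + 24))

Ratio r(k) = (k + 3)*(2*k + 11)/((k + 7)*(2*k + 9)).
Normal form (A,B,C) = (k + 3, k + 7, k + 9/2).
Solve (k + 3)·f(k+1) − (k + 6)·f(k) = k + 9/2.
deg f ≤ 3 (via 1,1,1).
A polynomial solution: f(k) = k*(k + 4)*(k + 8)/30.
Then R = B(k−1)f/C = k*(k + 4)*(k + 6)*(k + 8)/(15*(2*k + 9)), so s_k = R(k)·t_k = 2*k*(-k - 8)/(15*(k**2 + 8*k + 15)).
Δs = 2*(-2*k - 9)/(k**4 + 18*k**3 + 119*k**2 + 342*k + 360), as required.
s_(n+1) = 2*(-n**2 - 10*n - 9)/(15*(n**2 + 10*n + 24)) and s_(2) = -8/105, so S(n) = 2*(-n**2 - 10*n + 11)/(35*(n**2 + 10*n + 24)).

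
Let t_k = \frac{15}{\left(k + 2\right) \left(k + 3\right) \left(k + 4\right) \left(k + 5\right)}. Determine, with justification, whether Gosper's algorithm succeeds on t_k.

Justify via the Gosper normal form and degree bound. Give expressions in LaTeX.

Step 1: r(k) = (k + 2)/(k + 6).
Gosper form: A/B · C(k+1)/C(k) with A=k + 2, B=k + 6, C=1.
Need (k + 2)·f(k+1) − (k + 5)·f(k) = 1.
deg f ≤ 3 (via 1,1,0).
Coefficient equations give f(k) = k*(k**2 + 9*k + 26)/72.
Then R = B(k−1)f/C = k*(k + 5)*(k**2 + 9*k + 26)/72, so s_k = R(k)·t_k = 5*k*(k**2 + 9*k + 26)/(24*(k + 2)*(k + 3)*(k + 4)).
Δs = 15/(k**4 + 14*k**3 + 71*k**2 + 154*k + 120), as required.

Yes. s_k = \frac{5 k \left(k^{2} + 9 k + 26\right)}{24 \left(k + 2\right) \left(k + 3\right) \left(k + 4\right)}.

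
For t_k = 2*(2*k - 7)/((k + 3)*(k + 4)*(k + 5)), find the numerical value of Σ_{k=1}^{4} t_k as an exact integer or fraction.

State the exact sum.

Σ = -41/360

r(k) = (k + 3)*(2*k - 5)/((k + 6)*(2*k - 7)) after simplifying.
Take A(k)=k + 3, B(k)=k + 6, C(k)=k - 7/2.
Key eq: (k + 3)·f(k+1) = (k + 5)·f(k) + (k - 7/2).
deg f ≤ 2 (via 1,1,1).
Match coefficients ⇒ f(k) = -k*(k + 55)/48.
Get s_k = R·t_k = k*(-k - 55)/(12*(k + 3)*(k + 4)) with R(k) = B(k−1)f(k)/C(k) = -k*(k + 5)*(k + 55)/(24*(2*k - 7)).
Verify: 2*(2*k - 7)/(k**3 + 12*k**2 + 47*k + 60) matches t_k.
Σ_(k=1)^(4) t_k = s_(5) − s_(1) = -25/72 − (-7/30) = -41/360.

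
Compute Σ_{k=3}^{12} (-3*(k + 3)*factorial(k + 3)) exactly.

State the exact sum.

r(k) = (k + 4)**2/(k + 3) after simplifying.
Gosper form: A/B · C(k+1)/C(k) with A=k + 4, B=1, C=k + 3.
Key eq: (k + 4)·f(k+1) = (1)·f(k) + (k + 3).
d = 0 from the (1,0,1) case.
Solving with deg f ≤ 0: f(k) = 1.
Get s_k = R·t_k = -3*factorial(k + 3) with R(k) = B(k−1)f(k)/C(k) = 1/(k + 3).
Check: Δs_k = -3*(k + 3)*factorial(k + 3). ✓
Telescoping: Σ = s_(13) − s_(3) = -62768369664000 − (-2160) = -62768369661840.

Σ = -62768369661840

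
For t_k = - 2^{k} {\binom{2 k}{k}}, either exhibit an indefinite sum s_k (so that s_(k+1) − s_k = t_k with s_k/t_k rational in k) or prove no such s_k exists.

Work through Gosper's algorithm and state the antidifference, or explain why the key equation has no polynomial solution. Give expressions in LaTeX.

Ratio r(k) = 4*(2*k + 1)/(k + 1).
Gosper form: A/B · C(k+1)/C(k) with A=8*k + 4, B=k + 1, C=1.
Solve (8*k + 4)·f(k+1) − (k)·f(k) = 1.
deg f ≤ -1 (via 1,1,0).
Bound -1 < 0, so the key equation has no polynomial solution.

none — t_k is not Gosper-summable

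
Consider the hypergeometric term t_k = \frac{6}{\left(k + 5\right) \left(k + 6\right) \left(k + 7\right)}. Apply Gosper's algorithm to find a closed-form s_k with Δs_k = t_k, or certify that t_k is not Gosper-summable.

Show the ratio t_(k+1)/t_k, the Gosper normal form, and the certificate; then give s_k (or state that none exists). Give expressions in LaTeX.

t_(k+1)/t_k = (k + 5)/(k + 8).
A = k + 5, B = k + 8, C = 1.
Solve (k + 5)·f(k+1) − (k + 7)·f(k) = 1.
From deg A=1, deg B=1, deg C=0: d=2.
Match coefficients ⇒ f(k) = k*(k + 11)/60.
Then R = B(k−1)f/C = k*(k + 7)*(k + 11)/60, so s_k = R(k)·t_k = k*(k + 11)/(10*(k + 5)*(k + 6)).
Δs = 6/(k**3 + 18*k**2 + 107*k + 210), as required.

s_k = \frac{k \left(k + 11\right)}{10 \left(k + 5\right) \left(k + 6\right)}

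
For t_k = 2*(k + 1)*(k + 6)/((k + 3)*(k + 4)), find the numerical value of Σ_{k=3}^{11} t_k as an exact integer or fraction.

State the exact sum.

t_(k+1)/t_k = (k + 2)*(k + 3)*(k + 7)/((k + 1)*(k + 5)*(k + 6)).
Take A(k)=k + 3, B(k)=k + 5, C(k)=k**2 + 7*k + 6.
f must satisfy (k + 3)·f(k+1) − (k + 4)·f(k) = k**2 + 7*k + 6.
d = 2 from the (1,1,2) case.
A polynomial solution: f(k) = k*(k + 1).
Certificate R = B(k−1)f/C = k*(k + 4)/(k + 6) gives s_k = 2*k*(k + 1)/(k + 3).
Δs = 2*(k**2 + 7*k + 6)/(k**2 + 7*k + 12), as required.
Sum = s_(12) − s_(3); s_(12) = 104/5, s_(3) = 4 ⇒ 84/5.

Σ = 84/5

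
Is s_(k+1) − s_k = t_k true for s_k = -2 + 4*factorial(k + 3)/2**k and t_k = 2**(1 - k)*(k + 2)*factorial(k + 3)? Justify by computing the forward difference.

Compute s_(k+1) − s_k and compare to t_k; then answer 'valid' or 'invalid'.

Valid — Δs_k = t_k.

s_(k+1) = 4*2**(-k - 1)*factorial(k + 4) - 2
s_(k+1) − s_k = 2**(1 - k)*(k + 2)*factorial(k + 3)
(s_(k+1) − s_k) − t_k = 0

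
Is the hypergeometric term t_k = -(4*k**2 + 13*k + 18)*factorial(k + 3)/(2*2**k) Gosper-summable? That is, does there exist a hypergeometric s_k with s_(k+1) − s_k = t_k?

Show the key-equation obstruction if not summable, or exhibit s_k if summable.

The ratio is (k + 4)*(13*k + 4*(k + 1)**2 + 31)/(2*(4*k**2 + 13*k + 18)).
Gosper form: A/B · C(k+1)/C(k) with A=k/2 + 2, B=1, C=k**2 + 13*k/4 + 9/2.
Solve (k/2 + 2)·f(k+1) − (1)·f(k) = k**2 + 13*k/4 + 9/2.
Degrees (1,0,2) ⇒ d ≤ 1.
Match coefficients ⇒ f(k) = (4*k + 1)/2.
So s_k = (B(k−1)f/C)·t_k = (2*(4*k + 1)/(4*k**2 + 13*k + 18))·t_k = -(4*k + 1)*factorial(k + 3)/2**k.
Δs = -(4*k**2 + 13*k + 18)*factorial(k + 3)/(2*2**k), as required.

Yes. s_k = -(4*k + 1)*factorial(k + 3)/2**k.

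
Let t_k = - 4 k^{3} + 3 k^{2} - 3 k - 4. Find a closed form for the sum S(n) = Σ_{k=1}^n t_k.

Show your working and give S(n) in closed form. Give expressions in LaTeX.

S(n) = n \left(- n^{3} - n^{2} - n - 5\right)

Compute t_(k+1)/t_k: get (4*k**3 + 9*k**2 + 9*k + 8)/(4*k**3 - 3*k**2 + 3*k + 4).
Gosper form: A/B · C(k+1)/C(k) with A=1, B=1, C=k**3 - 3*k**2/4 + 3*k/4 + 1.
Set up (1)·f(k+1) − (1)·f(k) − (k**3 - 3*k**2/4 + 3*k/4 + 1) = 0.
d = 4 from the (0,0,3) case.
Match coefficients ⇒ f(k) = k*(k**3 - 3*k**2 + 4*k + 2)/4.
Then R = B(k−1)f/C = k*(k**3 - 3*k**2 + 4*k + 2)/(4*k**3 - 3*k**2 + 3*k + 4), so s_k = R(k)·t_k = k*(-k**3 + 3*k**2 - 4*k - 2).
Δs = -4*k**3 + 3*k**2 - 3*k - 4, as required.
Telescope: S(n) = s_(n+1) − s_(1) = -n**4 - n**3 - n**2 - 5*n - 4 − (-4) = n*(-n**3 - n**2 - n - 5).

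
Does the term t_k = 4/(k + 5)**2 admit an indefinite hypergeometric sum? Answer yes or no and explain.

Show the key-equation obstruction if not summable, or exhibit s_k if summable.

t_(k+1)/t_k = (k + 5)**2/(k + 6)**2.
Factor: A=k**2 + 10*k + 25; B=k**2 + 12*k + 36; C=1.
f must satisfy (k**2 + 10*k + 25)·f(k+1) − (k**2 + 10*k + 25)·f(k) = 1.
Bound: deg f ≤ 0.
Write f(k) = c0. Then LHS − RHS = -1, requiring -1 = 0: contradictory. No certificate.

No. Not Gosper-summable.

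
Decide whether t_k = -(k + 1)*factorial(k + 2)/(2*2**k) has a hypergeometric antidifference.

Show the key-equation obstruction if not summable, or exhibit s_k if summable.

Yes. s_k = -factorial(k + 2)/2**k.

Step 1: r(k) = (k + 2)*(k + 3)/(2*(k + 1)).
A = k/2 + 3/2, B = 1, C = k + 1.
Set up (k/2 + 3/2)·f(k+1) − (1)·f(k) − (k + 1) = 0.
Degrees (1,0,1) ⇒ d ≤ 0.
Solve for f: f(k) = 2 (degree 0 ≤ 0).
Certificate R = B(k−1)f/C = 2/(k + 1) gives s_k = -factorial(k + 2)/2**k.
Δs = -(k + 1)*factorial(k + 2)/(2*2**k), as required.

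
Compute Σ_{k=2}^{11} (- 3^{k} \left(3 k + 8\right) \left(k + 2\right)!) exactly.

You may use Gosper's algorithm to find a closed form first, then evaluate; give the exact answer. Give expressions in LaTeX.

Ratio r(k) = 3*(k + 3)*(3*k + 11)/(3*k + 8).
Gosper form: A/B · C(k+1)/C(k) with A=3*k + 9, B=1, C=k + 8/3.
Key eq: (3*k + 9)·f(k+1) = (1)·f(k) + (k + 8/3).
d = 0 from the (1,0,1) case.
A polynomial solution: f(k) = 1/3.
Certificate R = B(k−1)f/C = 1/(3*k + 8) gives s_k = -3**k*factorial(k + 2).
Δs = -3**k*(3*k + 8)*factorial(k + 2), as required.
Telescoping: Σ = s_(12) − s_(2) = -46330118253619200 − (-216) = -46330118253618984.

Σ = -46330118253618984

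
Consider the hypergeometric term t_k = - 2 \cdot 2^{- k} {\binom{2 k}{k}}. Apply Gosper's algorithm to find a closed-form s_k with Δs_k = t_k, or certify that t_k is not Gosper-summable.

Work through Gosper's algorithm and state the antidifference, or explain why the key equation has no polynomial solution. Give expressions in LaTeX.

The ratio is (2*k + 1)/(k + 1).
Take A(k)=2*k + 1, B(k)=k + 1, C(k)=1.
Set up (2*k + 1)·f(k+1) − (k)·f(k) − (1) = 0.
deg f ≤ -1 (via 1,1,0).
deg f ≤ -1 is impossible — no certificate.

none (Gosper's algorithm certifies no s_k)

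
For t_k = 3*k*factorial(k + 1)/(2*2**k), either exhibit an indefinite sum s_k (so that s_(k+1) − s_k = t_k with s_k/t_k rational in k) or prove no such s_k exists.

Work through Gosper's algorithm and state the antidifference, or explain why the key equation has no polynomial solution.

s_k = 3*factorial(k + 1)/2**k

The ratio is (k + 1)*(k + 2)/(2*k).
Take A(k)=k/2 + 1, B(k)=1, C(k)=k.
Need (k/2 + 1)·f(k+1) − (1)·f(k) = k.
From deg A=1, deg B=0, deg C=1: d=0.
A polynomial solution: f(k) = 2.
Get s_k = R·t_k = 3*factorial(k + 1)/2**k with R(k) = B(k−1)f(k)/C(k) = 2/k.
Verify: 3*k*factorial(k + 1)/(2*2**k) matches t_k.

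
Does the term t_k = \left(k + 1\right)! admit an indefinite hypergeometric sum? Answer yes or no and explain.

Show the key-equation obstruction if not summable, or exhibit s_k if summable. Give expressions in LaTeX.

No. Not Gosper-summable.

r(k) = k + 2 after simplifying.
A = k + 2, B = 1, C = 1.
f must satisfy (k + 2)·f(k+1) − (1)·f(k) = 1.
deg f ≤ -1 (via 1,0,0).
Negative degree bound (-1): no f exists, t_k not Gosper-summable.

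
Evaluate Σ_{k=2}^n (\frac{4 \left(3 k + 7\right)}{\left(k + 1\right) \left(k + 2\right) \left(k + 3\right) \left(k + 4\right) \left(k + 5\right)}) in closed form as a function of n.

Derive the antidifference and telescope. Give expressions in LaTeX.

Step 1: r(k) = (k + 1)*(3*k + 10)/((k + 6)*(3*k + 7)).
Normal form (A,B,C) = (k + 1, k + 6, k + 7/3).
Solve (k + 1)·f(k+1) − (k + 5)·f(k) = k + 7/3.
From deg A=1, deg B=1, deg C=1: d=4.
Coefficient equations give f(k) = k*(k + 2)*(k**2 + 8*k + 19)/36.
Get s_k = R·t_k = k*(k**2 + 8*k + 19)/(3*(k**3 + 8*k**2 + 19*k + 12)) with R(k) = B(k−1)f(k)/C(k) = k*(k + 2)*(k + 5)*(k**2 + 8*k + 19)/(12*(3*k + 7)).
s_(k+1) − s_k = 4*(3*k + 7)/(k**5 + 15*k**4 + 85*k**3 + 225*k**2 + 274*k + 120) = t_k.
Telescope: S(n) = s_(n+1) − s_(2) = (n**3 + 11*n**2 + 38*n + 28)/(3*(n**3 + 11*n**2 + 38*n + 40)) − (13/45) = 2*(n**3 + 11*n**2 + 38*n - 50)/(45*(n**3 + 11*n**2 + 38*n + 40)).

S(n) = \frac{2 \left(n^{3} + 11 n^{2} + 38 n - 50\right)}{45 \left(n^{3} + 11 n^{2} + 38 n + 40\right)}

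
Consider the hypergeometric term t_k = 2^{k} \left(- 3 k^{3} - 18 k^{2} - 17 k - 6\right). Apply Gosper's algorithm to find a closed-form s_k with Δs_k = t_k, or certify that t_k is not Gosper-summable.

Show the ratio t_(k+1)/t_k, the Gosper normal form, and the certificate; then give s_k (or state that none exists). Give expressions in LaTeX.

Ratio r(k) = 2*(3*k**3 + 27*k**2 + 62*k + 44)/(3*k**3 + 18*k**2 + 17*k + 6).
Normal form (A,B,C) = (2, 1, k**3 + 6*k**2 + 17*k/3 + 2).
Solve (2)·f(k+1) − (1)·f(k) = k**3 + 6*k**2 + 17*k/3 + 2.
From deg A=0, deg B=0, deg C=3: d=3.
Coefficient equations give f(k) = (k + 1)*(3*k**2 - 3*k + 2)/3.
So s_k = (B(k−1)f/C)·t_k = ((k + 1)*(3*k**2 - 3*k + 2)/(3*k**3 + 18*k**2 + 17*k + 6))·t_k = 2**k*(-3*k**3 + k - 2).
s_(k+1) − s_k = 2**k*(3*k**3 + k - 6*(k + 1)**3) = t_k.

s_k = 2^{k} \left(- 3 k^{3} + k - 2\right)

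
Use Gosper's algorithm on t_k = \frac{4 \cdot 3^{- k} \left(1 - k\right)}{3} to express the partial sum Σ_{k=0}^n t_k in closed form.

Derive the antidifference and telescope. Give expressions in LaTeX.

S(n) = 3^{- n - 1} \left(3^{n + 1} + 2 n + 1\right)

The ratio is k/(3*(k - 1)).
Take A(k)=1/3, B(k)=1, C(k)=k - 1.
f must satisfy (1/3)·f(k+1) − (1)·f(k) = k - 1.
From deg A=0, deg B=0, deg C=1: d=1.
Coefficient equations give f(k) = -3*(2*k - 1)/4.
Certificate R = B(k−1)f/C = -3*(2*k - 1)/(4*(k - 1)) gives s_k = (2*k - 1)/3**k.
Δs = 4*(1 - k)/(3*3**k), as required.
Σ_(k=0)^n t_k = s_(n+1) − s_(0) = (3**(-n - 1)*(2*n + 1)) − (-1), i.e. 3**(-n - 1)*(3**(n + 1) + 2*n + 1).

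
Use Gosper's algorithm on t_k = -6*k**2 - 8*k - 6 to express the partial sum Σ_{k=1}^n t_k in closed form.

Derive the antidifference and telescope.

Step 1: r(k) = (3*k**2 + 10*k + 10)/(3*k**2 + 4*k + 3).
A = 1, B = 1, C = k**2 + 4*k/3 + 1.
Key eq: (1)·f(k+1) = (1)·f(k) + (k**2 + 4*k/3 + 1).
Bound: deg f ≤ 3.
Match coefficients ⇒ f(k) = k*(2*k**2 + k + 3)/6.
Then R = B(k−1)f/C = k*(2*k**2 + k + 3)/(2*(3*k**2 + 4*k + 3)), so s_k = R(k)·t_k = k*(-2*k**2 - k - 3).
Verify: -6*k**2 - 8*k - 6 matches t_k.
Telescope: S(n) = s_(n+1) − s_(1) = -2*n**3 - 7*n**2 - 11*n - 6 − (-6) = n*(-2*n**2 - 7*n - 11).

S(n) = n*(-2*n**2 - 7*n - 11)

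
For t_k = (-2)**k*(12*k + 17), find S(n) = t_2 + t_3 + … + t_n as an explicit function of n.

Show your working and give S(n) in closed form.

S(n) = 8*(-2)**n*n + 14*(-2)**n + 44

Step 1: r(k) = 2*(-12*k - 29)/(12*k + 17).
Normal form (A,B,C) = (-2, 1, k + 17/12).
Solve (-2)·f(k+1) − (1)·f(k) = k + 17/12.
Degrees (0,0,1) ⇒ d ≤ 1.
Match coefficients ⇒ f(k) = -(4*k + 3)/12.
So s_k = (B(k−1)f/C)·t_k = (-(4*k + 3)/(12*k + 17))·t_k = (-2)**k*(-4*k - 3).
Verify: (-2)**k*(12*k + 17) matches t_k.
Σ_(k=2)^n t_k = s_(n+1) − s_(2) = (2*(-2)**n*(4*n + 7)) − (-44), i.e. 8*(-2)**n*n + 14*(-2)**n + 44.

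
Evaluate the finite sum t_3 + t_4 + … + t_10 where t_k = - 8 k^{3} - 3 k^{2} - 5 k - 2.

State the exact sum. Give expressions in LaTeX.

Σ = -25544

Ratio r(k) = (8*k**3 + 27*k**2 + 35*k + 18)/(8*k**3 + 3*k**2 + 5*k + 2).
Normal form (A,B,C) = (1, 1, k**3 + 3*k**2/8 + 5*k/8 + 1/4).
f must satisfy (1)·f(k+1) − (1)·f(k) = k**3 + 3*k**2/8 + 5*k/8 + 1/4.
From deg A=0, deg B=0, deg C=3: d=4.
Coefficient equations give f(k) = k**2*(2*k**2 - 3*k + 3)/8.
Get s_k = R·t_k = k**2*(-2*k**2 + 3*k - 3) with R(k) = B(k−1)f(k)/C(k) = k**2*(2*k**2 - 3*k + 3)/(8*k**3 + 3*k**2 + 5*k + 2).
Check: Δs_k = -8*k**3 - 3*k**2 - 5*k - 2. ✓
Σ_(k=3)^(10) t_k = s_(11) − s_(3) = -25652 − (-108) = -25544.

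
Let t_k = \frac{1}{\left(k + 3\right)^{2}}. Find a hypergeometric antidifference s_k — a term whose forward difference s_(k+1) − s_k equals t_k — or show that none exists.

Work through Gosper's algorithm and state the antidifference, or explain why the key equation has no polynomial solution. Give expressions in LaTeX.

no hypergeometric antidifference exists

Compute t_(k+1)/t_k: get (k + 3)**2/(k + 4)**2.
A = k**2 + 6*k + 9, B = k**2 + 8*k + 16, C = 1.
Set up (k**2 + 6*k + 9)·f(k+1) − (k**2 + 6*k + 9)·f(k) − (1) = 0.
Bound: deg f ≤ 0.
f = c0 ⇒ A·f(k+1) − B(k−1)·f(k) − C = -1. The system {-1 = 0} is inconsistent; no antidifference.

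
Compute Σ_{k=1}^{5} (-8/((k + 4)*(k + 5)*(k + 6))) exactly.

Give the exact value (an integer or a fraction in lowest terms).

Step 1: r(k) = (k + 4)/(k + 7).
A = k + 4, B = k + 7, C = 1.
Need (k + 4)·f(k+1) − (k + 6)·f(k) = 1.
From deg A=1, deg B=1, deg C=0: d=2.
A polynomial solution: f(k) = k*(k + 9)/40.
Certificate R = B(k−1)f/C = k*(k + 6)*(k + 9)/40 gives s_k = k*(-k - 9)/(5*(k + 4)*(k + 5)).
s_(k+1) − s_k = -8/(k**3 + 15*k**2 + 74*k + 120) = t_k.
Σ_(k=1)^(5) t_k = s_(6) − s_(1) = -9/55 − (-1/15) = -16/165.

Σ = -16/165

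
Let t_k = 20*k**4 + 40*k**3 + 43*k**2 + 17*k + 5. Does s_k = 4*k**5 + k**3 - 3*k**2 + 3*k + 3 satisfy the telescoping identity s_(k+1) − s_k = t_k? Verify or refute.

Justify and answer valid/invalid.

Valid: the claim telescopes to t_k.

s_(k+1) = 3*k + 4*(k + 1)**5 + (k + 1)**3 - 3*(k + 1)**2 + 6
s_(k+1) − s_k = 20*k**4 + 40*k**3 + 43*k**2 + 17*k + 5
(s_(k+1) − s_k) − t_k = 0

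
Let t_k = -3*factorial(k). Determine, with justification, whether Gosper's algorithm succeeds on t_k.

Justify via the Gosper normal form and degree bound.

Step 1: r(k) = k + 1.
Normal form (A,B,C) = (k + 1, 1, 1).
Key eq: (k + 1)·f(k+1) = (1)·f(k) + (1).
Bound: deg f ≤ -1.
Negative degree bound (-1): no f exists, t_k not Gosper-summable.

No — negative degree bound, so no certificate f.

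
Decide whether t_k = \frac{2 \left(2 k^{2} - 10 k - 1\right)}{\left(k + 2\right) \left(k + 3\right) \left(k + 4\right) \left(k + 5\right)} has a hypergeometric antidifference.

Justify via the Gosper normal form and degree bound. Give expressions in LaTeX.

r(k) = (k + 2)*(10*k - 2*(k + 1)**2 + 11)/((k + 6)*(-2*k**2 + 10*k + 1)) after simplifying.
Normal form (A,B,C) = (k + 2, k + 6, k**2 - 5*k - 1/2).
Need (k + 2)·f(k+1) − (k + 5)·f(k) = k**2 - 5*k - 1/2.
Bound: deg f ≤ 3.
Solving with deg f ≤ 3: f(k) = k*(k**2 - 39*k + 26)/48.
Certificate R = B(k−1)f/C = k*(k + 5)*(k**2 - 39*k + 26)/(24*(2*k**2 - 10*k - 1)) gives s_k = k*(k**2 - 39*k + 26)/(12*(k + 2)*(k + 3)*(k + 4)).
Verify: 2*(2*k**2 - 10*k - 1)/(k**4 + 14*k**3 + 71*k**2 + 154*k + 120) matches t_k.

Yes. s_k = \frac{k \left(k^{2} - 39 k + 26\right)}{12 \left(k + 2\right) \left(k + 3\right) \left(k + 4\right)}.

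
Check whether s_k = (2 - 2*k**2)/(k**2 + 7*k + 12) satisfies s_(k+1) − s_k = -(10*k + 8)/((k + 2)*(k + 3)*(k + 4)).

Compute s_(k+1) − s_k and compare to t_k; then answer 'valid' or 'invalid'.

s_(k+1) = 2*k*(-k - 2)/(k**2 + 9*k + 20)
s_(k+1) − s_k = 2*(-7*k - 5)/(k**3 + 12*k**2 + 47*k + 60)
(s_(k+1) − s_k) − t_k = 4*(-k**2 + 5*k + 5)/(k**4 + 14*k**3 + 71*k**2 + 154*k + 120)

Invalid: residual 4*(-k**2 + 5*k + 5)/(k**4 + 14*k**3 + 71*k**2 + 154*k + 120) ≠ 0.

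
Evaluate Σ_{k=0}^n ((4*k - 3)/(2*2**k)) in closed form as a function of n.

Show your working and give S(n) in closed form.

The ratio is (4*k + 1)/(2*(4*k - 3)).
Factor: A=1/2; B=1; C=k - 3/4.
Key eq: (1/2)·f(k+1) = (1)·f(k) + (k - 3/4).
deg f ≤ 1 (via 0,0,1).
Solve for f: f(k) = -(4*k + 1)/2 (degree 1 ≤ 1).
Get s_k = R·t_k = (-4*k - 1)/2**k with R(k) = B(k−1)f(k)/C(k) = -2*(4*k + 1)/(4*k - 3).
s_(k+1) − s_k = (4*k - 3)/(2*2**k) = t_k.
s_(n+1) = 2**(-n - 1)*(-4*n - 5) and s_(0) = -1, so S(n) = 2**(-n - 1)*(2**(n + 1) - 4*n - 5).

S(n) = 2**(-n - 1)*(2**(n + 1) - 4*n - 5)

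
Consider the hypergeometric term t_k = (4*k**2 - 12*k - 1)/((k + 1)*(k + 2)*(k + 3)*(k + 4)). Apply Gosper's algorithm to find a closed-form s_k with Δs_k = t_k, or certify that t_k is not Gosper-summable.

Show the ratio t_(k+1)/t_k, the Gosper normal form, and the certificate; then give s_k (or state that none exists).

t_(k+1)/t_k = (4*k**3 - 13*k - 9)/(4*k**3 + 8*k**2 - 61*k - 5).
So A=k + 1 and B=k + 5, with C=k**2 - 3*k - 1/4.
f must satisfy (k + 1)·f(k+1) − (k + 4)·f(k) = k**2 - 3*k - 1/4.
deg f ≤ 3 (via 1,1,2).
Solve for f: f(k) = k*(k**2 - 18*k + 11)/24 (degree 3 ≤ 3).
Then R = B(k−1)f/C = k*(k + 4)*(k**2 - 18*k + 11)/(6*(4*k**2 - 12*k - 1)), so s_k = R(k)·t_k = k*(k**2 - 18*k + 11)/(6*(k + 1)*(k + 2)*(k + 3)).
Verify: (4*k**2 - 12*k - 1)/(k**4 + 10*k**3 + 35*k**2 + 50*k + 24) matches t_k.

s_k = k*(k**2 - 18*k + 11)/(6*(k + 1)*(k + 2)*(k + 3))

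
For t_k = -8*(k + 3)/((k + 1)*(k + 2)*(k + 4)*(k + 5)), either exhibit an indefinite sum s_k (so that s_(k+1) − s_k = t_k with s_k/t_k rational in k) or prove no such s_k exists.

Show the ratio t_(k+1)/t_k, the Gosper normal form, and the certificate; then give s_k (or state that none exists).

s_k = k*(-k - 5)/(k**2 + 5*k + 4)

Compute t_(k+1)/t_k: get (k + 1)*(k + 4)**2/((k + 3)**2*(k + 6)).
A = k + 1, B = k + 6, C = k**2 + 6*k + 9.
Key eq: (k + 1)·f(k+1) = (k + 5)·f(k) + (k**2 + 6*k + 9).
From deg A=1, deg B=1, deg C=2: d=4.
Match coefficients ⇒ f(k) = k*(k + 2)*(k + 3)*(k + 5)/8.
So s_k = (B(k−1)f/C)·t_k = (k*(k + 2)*(k + 5)**2/(8*(k + 3)))·t_k = k*(-k - 5)/(k**2 + 5*k + 4).
Verify: 8*(-k - 3)/(k**4 + 12*k**3 + 49*k**2 + 78*k + 40) matches t_k.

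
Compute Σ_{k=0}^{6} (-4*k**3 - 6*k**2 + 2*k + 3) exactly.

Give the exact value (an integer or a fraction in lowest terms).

Ratio r(k) = (4*k**3 + 18*k**2 + 22*k + 5)/(4*k**3 + 6*k**2 - 2*k - 3).
Normal form (A,B,C) = (1, 1, k**3 + 3*k**2/2 - k/2 - 3/4).
Need (1)·f(k+1) − (1)·f(k) = k**3 + 3*k**2/2 - k/2 - 3/4.
From deg A=0, deg B=0, deg C=3: d=4.
Coefficient equations give f(k) = k*(k**3 - 3*k - 1)/4.
Certificate R = B(k−1)f/C = k*(k**3 - 3*k - 1)/((2*k + 3)*(2*k**2 - 1)) gives s_k = k*(-k**3 + 3*k + 1).
Check: Δs_k = -4*k**3 - 6*k**2 + 2*k + 3. ✓
Telescoping: Σ = s_(7) − s_(0) = -2247 − (0) = -2247.

Σ = -2247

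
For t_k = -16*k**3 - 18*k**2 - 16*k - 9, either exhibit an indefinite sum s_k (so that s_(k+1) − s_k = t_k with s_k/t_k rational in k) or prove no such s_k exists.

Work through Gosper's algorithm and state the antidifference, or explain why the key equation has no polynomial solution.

s_k = k*(-4*k**3 + 2*k**2 - 3*k - 4)

t_(k+1)/t_k = (16*k**3 + 66*k**2 + 100*k + 59)/(16*k**3 + 18*k**2 + 16*k + 9).
Take A(k)=1, B(k)=1, C(k)=k**3 + 9*k**2/8 + k + 9/16.
f must satisfy (1)·f(k+1) − (1)·f(k) = k**3 + 9*k**2/8 + k + 9/16.
Bound: deg f ≤ 4.
Solve for f: f(k) = k*(4*k**3 - 2*k**2 + 3*k + 4)/16 (degree 4 ≤ 4).
Get s_k = R·t_k = k*(-4*k**3 + 2*k**2 - 3*k - 4) with R(k) = B(k−1)f(k)/C(k) = k*(4*k**3 - 2*k**2 + 3*k + 4)/(16*k**3 + 18*k**2 + 16*k + 9).
Δs = -16*k**3 - 18*k**2 - 16*k - 9, as required.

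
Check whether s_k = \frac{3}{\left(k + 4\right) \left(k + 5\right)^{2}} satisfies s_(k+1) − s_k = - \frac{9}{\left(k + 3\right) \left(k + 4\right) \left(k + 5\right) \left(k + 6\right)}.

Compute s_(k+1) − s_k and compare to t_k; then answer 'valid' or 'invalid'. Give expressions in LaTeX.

Invalid: residual \frac{6 \left(4 k + 21\right)}{k^{6} + 29 k^{5} + 347 k^{4} + 2191 k^{3} + 7692 k^{2} + 14220 k + 10800} ≠ 0.

s_(k+1) = 3/((k + 5)*(k + 6)**2)
s_(k+1) − s_k = 3*(-3*k - 16)/(k**5 + 26*k**4 + 269*k**3 + 1384*k**2 + 3540*k + 3600)
(s_(k+1) − s_k) − t_k = 6*(4*k + 21)/(k**6 + 29*k**5 + 347*k**4 + 2191*k**3 + 7692*k**2 + 14220*k + 10800)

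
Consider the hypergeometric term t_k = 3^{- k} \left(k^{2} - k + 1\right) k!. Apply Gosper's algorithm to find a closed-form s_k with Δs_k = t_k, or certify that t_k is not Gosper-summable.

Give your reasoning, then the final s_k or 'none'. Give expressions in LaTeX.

s_k = 3^{1 - k} k k!

Step 1: r(k) = -(k + 1)*(k - (k + 1)**2)/(3*k**2 - 3*k + 3).
So A=k/3 + 1/3 and B=1, with C=k**2 - k + 1.
Solve (k/3 + 1/3)·f(k+1) − (1)·f(k) = k**2 - k + 1.
Degrees (1,0,2) ⇒ d ≤ 1.
Match coefficients ⇒ f(k) = 3*k.
R(k) = B(k−1)·f(k)/C(k) = 3*k/(k**2 - k + 1); s_k = R·t_k = 3**(1 - k)*k*factorial(k).
s_(k+1) − s_k = (k**2 - k + 1)*factorial(k)/3**k = t_k.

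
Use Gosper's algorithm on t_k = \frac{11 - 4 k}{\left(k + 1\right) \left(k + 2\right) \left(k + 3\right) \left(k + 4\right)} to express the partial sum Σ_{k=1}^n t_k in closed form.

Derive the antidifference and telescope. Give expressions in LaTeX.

S(n) = \frac{n \left(n^{2} + 9 n + 74\right)}{24 \left(n^{3} + 9 n^{2} + 26 n + 24\right)}

Step 1: r(k) = (k + 1)*(4*k - 7)/((k + 5)*(4*k - 11)).
Normal form (A,B,C) = (k + 1, k + 5, k - 11/4).
Solve (k + 1)·f(k+1) − (k + 4)·f(k) = k - 11/4.
deg f ≤ 3 (via 1,1,1).
Solve for f: f(k) = -k*(k**2 + 6*k + 15)/8 (degree 3 ≤ 3).
Get s_k = R·t_k = k*(k**2 + 6*k + 15)/(2*(k + 1)*(k + 2)*(k + 3)) with R(k) = B(k−1)f(k)/C(k) = -k*(k + 4)*(k**2 + 6*k + 15)/(2*(4*k - 11)).
Verify: (11 - 4*k)/(k**4 + 10*k**3 + 35*k**2 + 50*k + 24) matches t_k.
s_(n+1) = (n**3 + 9*n**2 + 30*n + 22)/(2*(n**3 + 9*n**2 + 26*n + 24)) and s_(1) = 11/24, so S(n) = n*(n**2 + 9*n + 74)/(24*(n**3 + 9*n**2 + 26*n + 24)).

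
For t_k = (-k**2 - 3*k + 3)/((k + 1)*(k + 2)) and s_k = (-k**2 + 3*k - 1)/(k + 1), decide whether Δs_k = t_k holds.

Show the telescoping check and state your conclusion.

Valid: the claim telescopes to t_k.

s_(k+1) = (-k**2 + k + 1)/(k + 2)
s_(k+1) − s_k = (-k**2 - 3*k + 3)/(k**2 + 3*k + 2)
(s_(k+1) − s_k) − t_k = 0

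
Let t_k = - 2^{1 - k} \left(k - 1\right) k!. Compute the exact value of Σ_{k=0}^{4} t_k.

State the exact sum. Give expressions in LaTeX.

t_(k+1)/t_k = k*(k + 1)/(2*(k - 1)).
So A=k/2 + 1/2 and B=1, with C=k - 1.
Key eq: (k/2 + 1/2)·f(k+1) = (1)·f(k) + (k - 1).
From deg A=1, deg B=0, deg C=1: d=0.
Coefficient equations give f(k) = 2.
Then R = B(k−1)f/C = 2/(k - 1), so s_k = R(k)·t_k = -2**(2 - k)*factorial(k).
Δs = -2**(1 - k)*(k - 1)*factorial(k), as required.
Sum = s_(5) − s_(0); s_(5) = -15, s_(0) = -4 ⇒ -11.

Σ = -11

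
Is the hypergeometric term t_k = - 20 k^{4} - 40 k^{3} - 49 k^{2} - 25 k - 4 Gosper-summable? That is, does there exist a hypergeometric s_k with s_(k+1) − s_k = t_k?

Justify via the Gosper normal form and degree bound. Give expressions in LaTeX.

The ratio is (20*k**4 + 120*k**3 + 289*k**2 + 323*k + 138)/(20*k**4 + 40*k**3 + 49*k**2 + 25*k + 4).
Normal form (A,B,C) = (1, 1, k**4 + 2*k**3 + 49*k**2/20 + 5*k/4 + 1/5).
Need (1)·f(k+1) − (1)·f(k) = k**4 + 2*k**3 + 49*k**2/20 + 5*k/4 + 1/5.
Degrees (0,0,4) ⇒ d ≤ 5.
A polynomial solution: f(k) = k*(4*k**4 + 3*k**2 - 2*k - 1)/20.
Certificate R = B(k−1)f/C = k*(4*k**4 + 3*k**2 - 2*k - 1)/((2*k + 1)*(10*k**3 + 15*k**2 + 17*k + 4)) gives s_k = k*(-4*k**4 - 3*k**2 + 2*k + 1).
Verify: -20*k**4 - 40*k**3 - 49*k**2 - 25*k - 4 matches t_k.

Yes. s_k = k \left(- 4 k^{4} - 3 k^{2} + 2 k + 1\right).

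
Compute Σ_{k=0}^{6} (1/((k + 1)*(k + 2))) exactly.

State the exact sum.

Compute t_(k+1)/t_k: get (k + 1)/(k + 3).
Gosper form: A/B · C(k+1)/C(k) with A=k + 1, B=k + 3, C=1.
Set up (k + 1)·f(k+1) − (k + 2)·f(k) − (1) = 0.
From deg A=1, deg B=1, deg C=0: d=1.
Solve for f: f(k) = k (degree 1 ≤ 1).
Get s_k = R·t_k = k/(k + 1) with R(k) = B(k−1)f(k)/C(k) = k*(k + 2).
Δs = 1/(k**2 + 3*k + 2), as required.
Evaluate s at k=7 and k=0: 7/8 and 0; difference 7/8.

Σ = 7/8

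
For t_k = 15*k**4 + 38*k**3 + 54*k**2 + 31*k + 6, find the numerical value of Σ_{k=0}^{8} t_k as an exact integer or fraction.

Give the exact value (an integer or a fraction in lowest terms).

r(k) = (15*k**4 + 98*k**3 + 258*k**2 + 313*k + 144)/(15*k**4 + 38*k**3 + 54*k**2 + 31*k + 6) after simplifying.
Take A(k)=1, B(k)=1, C(k)=k**4 + 38*k**3/15 + 18*k**2/5 + 31*k/15 + 2/5.
Set up (1)·f(k+1) − (1)·f(k) − (k**4 + 38*k**3/15 + 18*k**2/5 + 31*k/15 + 2/5) = 0.
Degrees (0,0,4) ⇒ d ≤ 5.
Solve for f: f(k) = k*(3*k**4 + 2*k**3 + 4*k**2 - 2*k - 1)/15 (degree 5 ≤ 5).
R(k) = B(k−1)·f(k)/C(k) = k*(3*k**4 + 2*k**3 + 4*k**2 - 2*k - 1)/(15*k**4 + 38*k**3 + 54*k**2 + 31*k + 6); s_k = R·t_k = k*(3*k**4 + 2*k**3 + 4*k**2 - 2*k - 1).
Check: Δs_k = 15*k**4 + 38*k**3 + 54*k**2 + 31*k + 6. ✓
Σ_(k=0)^(8) t_k = s_(9) − s_(0) = 193014 − (0) = 193014.

Σ = 193014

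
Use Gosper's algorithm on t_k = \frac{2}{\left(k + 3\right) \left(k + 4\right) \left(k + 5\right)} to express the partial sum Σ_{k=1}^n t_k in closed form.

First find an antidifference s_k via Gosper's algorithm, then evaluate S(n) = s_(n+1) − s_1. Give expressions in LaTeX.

S(n) = \frac{n \left(n + 9\right)}{20 \left(n^{2} + 9 n + 20\right)}

t_(k+1)/t_k = (k + 3)/(k + 6).
So A=k + 3 and B=k + 6, with C=1.
Need (k + 3)·f(k+1) − (k + 5)·f(k) = 1.
From deg A=1, deg B=1, deg C=0: d=2.
Coefficient equations give f(k) = k*(k + 7)/24.
So s_k = (B(k−1)f/C)·t_k = (k*(k + 5)*(k + 7)/24)·t_k = k*(k + 7)/(12*(k + 3)*(k + 4)).
s_(k+1) − s_k = 2/(k**3 + 12*k**2 + 47*k + 60) = t_k.
s_(n+1) = (n**2 + 9*n + 8)/(12*(n**2 + 9*n + 20)) and s_(1) = 1/30, so S(n) = n*(n + 9)/(20*(n**2 + 9*n + 20)).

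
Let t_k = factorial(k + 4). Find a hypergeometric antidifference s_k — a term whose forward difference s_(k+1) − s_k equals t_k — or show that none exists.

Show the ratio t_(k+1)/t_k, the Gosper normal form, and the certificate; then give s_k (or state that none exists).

Step 1: r(k) = k + 5.
A = k + 5, B = 1, C = 1.
Need (k + 5)·f(k+1) − (1)·f(k) = 1.
Degrees (1,0,0) ⇒ d ≤ -1.
deg f ≤ -1 is impossible — no certificate.

no hypergeometric antidifference exists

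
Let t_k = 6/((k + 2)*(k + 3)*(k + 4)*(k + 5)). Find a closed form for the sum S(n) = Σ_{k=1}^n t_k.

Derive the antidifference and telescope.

Step 1: r(k) = (k + 2)/(k + 6).
So A=k + 2 and B=k + 6, with C=1.
Need (k + 2)·f(k+1) − (k + 5)·f(k) = 1.
From deg A=1, deg B=1, deg C=0: d=3.
Match coefficients ⇒ f(k) = k*(k**2 + 9*k + 26)/72.
So s_k = (B(k−1)f/C)·t_k = (k*(k + 5)*(k**2 + 9*k + 26)/72)·t_k = k*(k**2 + 9*k + 26)/(12*(k + 2)*(k + 3)*(k + 4)).
Verify: 6/(k**4 + 14*k**3 + 71*k**2 + 154*k + 120) matches t_k.
Evaluate: s_(n+1) = (n**3 + 12*n**2 + 47*n + 36)/(12*(n**3 + 12*n**2 + 47*n + 60)); subtract s_(1) = 1/20 ⇒ S(n) = n*(n**2 + 12*n + 47)/(30*(n**3 + 12*n**2 + 47*n + 60)).

S(n) = n*(n**2 + 12*n + 47)/(30*(n**3 + 12*n**2 + 47*n + 60))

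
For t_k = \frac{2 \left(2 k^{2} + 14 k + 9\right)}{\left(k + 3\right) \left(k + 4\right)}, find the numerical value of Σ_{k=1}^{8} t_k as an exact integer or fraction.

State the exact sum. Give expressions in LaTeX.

Σ = 27

t_(k+1)/t_k = (k + 3)*(14*k + 2*(k + 1)**2 + 23)/((k + 5)*(2*k**2 + 14*k + 9)).
Gosper form: A/B · C(k+1)/C(k) with A=k + 3, B=k + 5, C=k**2 + 7*k + 9/2.
Solve (k + 3)·f(k+1) − (k + 4)·f(k) = k**2 + 7*k + 9/2.
Bound: deg f ≤ 2.
Coefficient equations give f(k) = k*(2*k + 1)/2.
R(k) = B(k−1)·f(k)/C(k) = k*(k + 4)*(2*k + 1)/(2*k**2 + 14*k + 9); s_k = R·t_k = 2*k*(2*k + 1)/(k + 3).
s_(k+1) − s_k = 2*(2*k**2 + 14*k + 9)/(k**2 + 7*k + 12) = t_k.
Telescoping: Σ = s_(9) − s_(1) = 57/2 − (3/2) = 27.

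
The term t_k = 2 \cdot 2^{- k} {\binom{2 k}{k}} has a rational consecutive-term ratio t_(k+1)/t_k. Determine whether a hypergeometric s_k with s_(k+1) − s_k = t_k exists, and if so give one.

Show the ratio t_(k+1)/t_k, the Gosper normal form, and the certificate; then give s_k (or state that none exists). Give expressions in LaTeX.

Step 1: r(k) = (2*k + 1)/(k + 1).
Take A(k)=2*k + 1, B(k)=k + 1, C(k)=1.
Key eq: (2*k + 1)·f(k+1) = (k)·f(k) + (1).
Bound: deg f ≤ -1.
d = -1 < 0 ⇒ no nonzero polynomial f; not summable.

none — t_k is not Gosper-summable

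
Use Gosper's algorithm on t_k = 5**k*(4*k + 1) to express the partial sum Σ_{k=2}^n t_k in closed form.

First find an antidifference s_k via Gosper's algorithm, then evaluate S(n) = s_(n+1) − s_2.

Step 1: r(k) = 5*(4*k + 5)/(4*k + 1).
A = 5, B = 1, C = k + 1/4.
f must satisfy (5)·f(k+1) − (1)·f(k) = k + 1/4.
d = 1 from the (0,0,1) case.
Coefficient equations give f(k) = (k - 1)/4.
Get s_k = R·t_k = 5**k*(k - 1) with R(k) = B(k−1)f(k)/C(k) = (k - 1)/(4*k + 1).
Verify: 5**k*(4*k + 1) matches t_k.
s_(n+1) = 5**(n + 1)*n and s_(2) = 25, so S(n) = 5*5**n*n - 25.

S(n) = 5*5**n*n - 25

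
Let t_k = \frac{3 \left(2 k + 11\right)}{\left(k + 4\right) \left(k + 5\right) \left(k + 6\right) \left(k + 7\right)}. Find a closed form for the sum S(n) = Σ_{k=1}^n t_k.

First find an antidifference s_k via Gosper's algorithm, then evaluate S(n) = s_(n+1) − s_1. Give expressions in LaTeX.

The ratio is (k + 4)*(2*k + 13)/((k + 8)*(2*k + 11)).
Normal form (A,B,C) = (k + 4, k + 8, k + 11/2).
Key eq: (k + 4)·f(k+1) = (k + 7)·f(k) + (k + 11/2).
Bound: deg f ≤ 3.
Match coefficients ⇒ f(k) = k*(k + 5)*(k + 10)/48.
Certificate R = B(k−1)f/C = k*(k + 5)*(k + 7)*(k + 10)/(24*(2*k + 11)) gives s_k = k*(k + 10)/(8*(k**2 + 10*k + 24)).
Δs = 3*(2*k + 11)/(k**4 + 22*k**3 + 179*k**2 + 638*k + 840), as required.
Σ_(k=1)^n t_k = s_(n+1) − s_(1) = ((n**2 + 12*n + 11)/(8*(n**2 + 12*n + 35))) − (11/280), i.e. 3*n*(n + 12)/(35*(n**2 + 12*n + 35)).

S(n) = \frac{3 n \left(n + 12\right)}{35 \left(n^{2} + 12 n + 35\right)}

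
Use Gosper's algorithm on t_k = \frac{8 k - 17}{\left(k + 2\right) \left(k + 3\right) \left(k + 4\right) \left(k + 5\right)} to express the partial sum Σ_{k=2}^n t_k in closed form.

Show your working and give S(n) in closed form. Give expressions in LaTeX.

The ratio is (k + 2)*(8*k - 9)/((k + 6)*(8*k - 17)).
Take A(k)=k + 2, B(k)=k + 6, C(k)=k - 17/8.
Set up (k + 2)·f(k+1) − (k + 5)·f(k) − (k - 17/8) = 0.
From deg A=1, deg B=1, deg C=1: d=3.
Match coefficients ⇒ f(k) = -k*(k**2 + 9*k + 58)/64.
R(k) = B(k−1)·f(k)/C(k) = -k*(k + 5)*(k**2 + 9*k + 58)/(8*(8*k - 17)); s_k = R·t_k = k*(-k**2 - 9*k - 58)/(8*(k + 2)*(k + 3)*(k + 4)).
s_(k+1) − s_k = (8*k - 17)/(k**4 + 14*k**3 + 71*k**2 + 154*k + 120) = t_k.
Σ_(k=2)^n t_k = s_(n+1) − s_(2) = ((-n**3 - 12*n**2 - 79*n - 68)/(8*(n**3 + 12*n**2 + 47*n + 60))) − (-1/6), i.e. (n**3 + 12*n**2 - 49*n + 36)/(24*(n**3 + 12*n**2 + 47*n + 60)).

S(n) = \frac{n^{3} + 12 n^{2} - 49 n + 36}{24 \left(n^{3} + 12 n^{2} + 47 n + 60\right)}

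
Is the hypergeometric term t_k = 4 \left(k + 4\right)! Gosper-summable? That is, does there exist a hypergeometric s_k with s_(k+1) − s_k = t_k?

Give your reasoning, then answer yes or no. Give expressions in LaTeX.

t_(k+1)/t_k = k + 5.
Factor: A=k + 5; B=1; C=1.
Solve (k + 5)·f(k+1) − (1)·f(k) = 1.
Bound: deg f ≤ -1.
Bound -1 < 0, so the key equation has no polynomial solution.

No — negative degree bound, so no certificate f.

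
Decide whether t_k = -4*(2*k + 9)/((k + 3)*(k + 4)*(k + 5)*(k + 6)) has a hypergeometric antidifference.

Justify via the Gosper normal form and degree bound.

Yes. s_k = 4*k*(-k - 8)/(15*(k**2 + 8*k + 15)).

t_(k+1)/t_k = (k + 3)*(2*k + 11)/((k + 7)*(2*k + 9)).
Gosper form: A/B · C(k+1)/C(k) with A=k + 3, B=k + 7, C=k + 9/2.
Set up (k + 3)·f(k+1) − (k + 6)·f(k) − (k + 9/2) = 0.
From deg A=1, deg B=1, deg C=1: d=3.
Match coefficients ⇒ f(k) = k*(k + 4)*(k + 8)/30.
So s_k = (B(k−1)f/C)·t_k = (k*(k + 4)*(k + 6)*(k + 8)/(15*(2*k + 9)))·t_k = 4*k*(-k - 8)/(15*(k**2 + 8*k + 15)).
s_(k+1) − s_k = 4*(-2*k - 9)/(k**4 + 18*k**3 + 119*k**2 + 342*k + 360) = t_k.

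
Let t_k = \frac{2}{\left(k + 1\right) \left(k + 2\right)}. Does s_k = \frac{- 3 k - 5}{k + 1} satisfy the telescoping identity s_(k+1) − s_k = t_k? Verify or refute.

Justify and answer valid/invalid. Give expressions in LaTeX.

valid; difference matches t_k

s_(k+1) = (-3*k - 8)/(k + 2)
s_(k+1) − s_k = 2/(k**2 + 3*k + 2)
(s_(k+1) − s_k) − t_k = 0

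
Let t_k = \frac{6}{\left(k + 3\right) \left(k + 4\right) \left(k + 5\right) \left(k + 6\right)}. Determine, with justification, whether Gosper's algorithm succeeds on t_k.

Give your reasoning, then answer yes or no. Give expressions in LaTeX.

The ratio is (k + 3)/(k + 7).
Gosper form: A/B · C(k+1)/C(k) with A=k + 3, B=k + 7, C=1.
Need (k + 3)·f(k+1) − (k + 6)·f(k) = 1.
deg f ≤ 3 (via 1,1,0).
Solve for f: f(k) = k*(k**2 + 12*k + 47)/180 (degree 3 ≤ 3).
So s_k = (B(k−1)f/C)·t_k = (k*(k + 6)*(k**2 + 12*k + 47)/180)·t_k = k*(k**2 + 12*k + 47)/(30*(k + 3)*(k + 4)*(k + 5)).
Verify: 6/(k**4 + 18*k**3 + 119*k**2 + 342*k + 360) matches t_k.

Yes. s_k = \frac{k \left(k^{2} + 12 k + 47\right)}{30 \left(k + 3\right) \left(k + 4\right) \left(k + 5\right)}.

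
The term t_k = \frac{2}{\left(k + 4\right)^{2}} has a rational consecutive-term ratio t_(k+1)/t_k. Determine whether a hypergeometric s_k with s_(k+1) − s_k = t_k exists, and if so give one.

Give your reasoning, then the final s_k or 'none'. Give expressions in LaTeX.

no hypergeometric antidifference exists

Compute t_(k+1)/t_k: get (k + 4)**2/(k + 5)**2.
A = k**2 + 8*k + 16, B = k**2 + 10*k + 25, C = 1.
Solve (k**2 + 8*k + 16)·f(k+1) − (k**2 + 8*k + 16)·f(k) = 1.
Degrees (2,2,0) ⇒ d ≤ 0.
Write f(k) = c0. Then LHS − RHS = -1, requiring -1 = 0: contradictory. No certificate.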